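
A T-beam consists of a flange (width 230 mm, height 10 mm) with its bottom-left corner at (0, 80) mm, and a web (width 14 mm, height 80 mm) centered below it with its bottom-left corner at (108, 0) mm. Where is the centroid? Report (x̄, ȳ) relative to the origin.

web: A = 14 × 80 = 1120.00, centroid at (115.00, 40.00).
flange: A = 230 × 10 = 2300.00, centroid at (115.00, 85.00).
ΣA = 3420.00 mm²
ΣAx̄ = (1120.00)(115.00) + (2300.00)(115.00) = 393300.00 mm³
ΣAȳ = (1120.00)(40.00) + (2300.00)(85.00) = 240300.00 mm³
x̄ = 393300.00 / 3420.00 = 115.00 mm
ȳ = 240300.00 / 3420.00 = 70.26 mm

x̄ = 115.00 mm, ȳ = 70.26 mm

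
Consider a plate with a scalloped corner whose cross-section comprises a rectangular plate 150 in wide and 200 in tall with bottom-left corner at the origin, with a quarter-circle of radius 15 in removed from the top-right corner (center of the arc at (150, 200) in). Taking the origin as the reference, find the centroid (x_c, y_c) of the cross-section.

x_c = 74.59 in, y_c = 99.45 in

plate: A = 150 × 200 = 30000.00, centroid at (75.00, 100.00).
removed quarter-circle: A = −¼π·15² = -176.71, centroid at (143.63, 193.63).
ΣA = 29823.29 in², ΣAx_c = 2224617.81 in³, ΣAy_c = 2965782.08 in³.
x_c = 2224617.81/29823.29 = 74.59 in; y_c = 2965782.08/29823.29 = 99.45 in.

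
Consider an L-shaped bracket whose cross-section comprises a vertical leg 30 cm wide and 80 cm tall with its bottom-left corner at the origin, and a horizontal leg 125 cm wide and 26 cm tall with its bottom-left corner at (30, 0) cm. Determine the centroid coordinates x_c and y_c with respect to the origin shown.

vertical leg: A = 30 × 80 = 2400.00, centroid at (15.00, 40.00).
horizontal leg: A = 125 × 26 = 3250.00, centroid at (92.50, 13.00).
ΣA = 5650.00 cm²
ΣAx_c = (2400.00)(15.00) + (3250.00)(92.50) = 336625.00 cm³
ΣAy_c = (2400.00)(40.00) + (3250.00)(13.00) = 138250.00 cm³
x_c = 336625.00 / 5650.00 = 59.58 cm
y_c = 138250.00 / 5650.00 = 24.47 cm

x_c = 59.58 cm, y_c = 24.47 cm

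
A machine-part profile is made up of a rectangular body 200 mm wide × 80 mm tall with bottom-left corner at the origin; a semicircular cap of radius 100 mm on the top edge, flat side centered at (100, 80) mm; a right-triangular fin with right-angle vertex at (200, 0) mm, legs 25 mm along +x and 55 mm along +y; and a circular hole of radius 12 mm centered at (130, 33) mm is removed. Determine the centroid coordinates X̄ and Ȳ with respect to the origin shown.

rectangular body: A = 200 × 80 = 16000.00, centroid at (100.00, 40.00).
semicircular top: A = ½π·100² = 15707.96, centroid at (100.00, 122.44).
triangular fin: A = ½·25·55 = 687.50, centroid at (208.33, 18.33).
hole: A = −π·12² = -452.39, centroid at (130.00, 33.00).
ΣA = 31943.07 mm², ΣAX̄ = 3255214.88 mm³, ΣAȲ = 2560979.05 mm³.
X̄ = 3255214.88/31943.07 = 101.91 mm; Ȳ = 2560979.05/31943.07 = 80.17 mm.

X̄ = 101.91 mm, Ȳ = 80.17 mm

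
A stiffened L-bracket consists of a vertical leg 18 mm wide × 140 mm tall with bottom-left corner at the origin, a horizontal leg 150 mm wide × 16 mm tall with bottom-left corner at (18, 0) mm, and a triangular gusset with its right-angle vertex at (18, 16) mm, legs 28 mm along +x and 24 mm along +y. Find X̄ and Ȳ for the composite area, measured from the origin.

X̄ = 48.53 mm, Ȳ = 38.75 mm

vertical leg: A = 18 × 140 = 2520.00, centroid at (9.00, 70.00).
horizontal leg: A = 150 × 16 = 2400.00, centroid at (93.00, 8.00).
gusset: A = ½·28·24 = 336.00, centroid at (27.33, 24.00).
ΣA = 5256.00 mm²
ΣAX̄ = (2520.00)(9.00) + (2400.00)(93.00) + (336.00)(27.33) = 255064.00 mm³
ΣAȲ = (2520.00)(70.00) + (2400.00)(8.00) + (336.00)(24.00) = 203664.00 mm³
X̄ = 255064.00 / 5256.00 = 48.53 mm
Ȳ = 203664.00 / 5256.00 = 38.75 mm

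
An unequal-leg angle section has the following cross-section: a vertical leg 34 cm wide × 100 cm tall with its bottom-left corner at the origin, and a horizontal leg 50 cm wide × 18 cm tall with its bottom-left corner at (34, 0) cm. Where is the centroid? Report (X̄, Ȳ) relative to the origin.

Part | A | x̄ᵢ | ȳᵢ | A·x̄ᵢ | A·ȳᵢ
vertical leg | 3400.00 | 17.00 | 50.00 | 57800.00 | 170000.00
horizontal leg | 900.00 | 59.00 | 9.00 | 53100.00 | 8100.00
Σ | 4300.00 |  |  | 110900.00 | 178100.00
X̄ = 110900.00 / 4300.00 = 25.79 cm
Ȳ = 178100.00 / 4300.00 = 41.42 cm

X̄ = 25.79 cm, Ȳ = 41.42 cm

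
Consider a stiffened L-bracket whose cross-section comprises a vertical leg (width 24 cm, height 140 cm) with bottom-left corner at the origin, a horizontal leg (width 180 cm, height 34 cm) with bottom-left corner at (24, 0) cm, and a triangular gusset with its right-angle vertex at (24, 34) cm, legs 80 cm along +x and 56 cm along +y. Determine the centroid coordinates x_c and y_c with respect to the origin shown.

x_c = 72.65 cm, y_c = 39.01 cm

vertical leg: A = 24 × 140 = 3360.00, centroid at (12.00, 70.00).
horizontal leg: A = 180 × 34 = 6120.00, centroid at (114.00, 17.00).
gusset: A = ½·80·56 = 2240.00, centroid at (50.67, 52.67).
ΣA = 11720.00 cm²
ΣAx_c = (3360.00)(12.00) + (6120.00)(114.00) + (2240.00)(50.67) = 851493.33 cm³
ΣAy_c = (3360.00)(70.00) + (6120.00)(17.00) + (2240.00)(52.67) = 457213.33 cm³
x_c = 851493.33 / 11720.00 = 72.65 cm
y_c = 457213.33 / 11720.00 = 39.01 cm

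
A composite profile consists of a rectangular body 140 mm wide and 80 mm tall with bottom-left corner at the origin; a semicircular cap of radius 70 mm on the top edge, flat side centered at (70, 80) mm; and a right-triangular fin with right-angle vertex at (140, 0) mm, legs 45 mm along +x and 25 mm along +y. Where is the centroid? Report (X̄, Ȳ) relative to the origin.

Part | A | x̄ᵢ | ȳᵢ | A·x̄ᵢ | A·ȳᵢ
rectangular body | 11200.00 | 70.00 | 40.00 | 784000.00 | 448000.00
semicircular top | 7696.90 | 70.00 | 109.71 | 538783.14 | 844418.83
triangular fin | 562.50 | 155.00 | 8.33 | 87187.50 | 4687.50
Σ | 19459.40 |  |  | 1409970.64 | 1297106.33
X̄ = 1409970.64 / 19459.40 = 72.46 mm
Ȳ = 1297106.33 / 19459.40 = 66.66 mm

X̄ = 72.46 mm, Ȳ = 66.66 mm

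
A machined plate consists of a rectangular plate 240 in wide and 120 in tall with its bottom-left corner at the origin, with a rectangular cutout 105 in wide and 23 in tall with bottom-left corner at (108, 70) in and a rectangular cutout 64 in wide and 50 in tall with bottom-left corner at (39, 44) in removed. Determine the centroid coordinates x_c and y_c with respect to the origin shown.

x_c = 122.54 in, y_c = 56.52 in

plate: A = 240 × 120 = 28800.00, centroid at (120.00, 60.00).
hole 1: A = −(105 × 23) = -2415.00, centroid at (160.50, 81.50).
hole 2: A = −(64 × 50) = -3200.00, centroid at (71.00, 69.00).
ΣA = 23185.00 in², ΣAx_c = 2841192.50 in³, ΣAy_c = 1310377.50 in³.
x_c = 2841192.50/23185.00 = 122.54 in; y_c = 1310377.50/23185.00 = 56.52 in.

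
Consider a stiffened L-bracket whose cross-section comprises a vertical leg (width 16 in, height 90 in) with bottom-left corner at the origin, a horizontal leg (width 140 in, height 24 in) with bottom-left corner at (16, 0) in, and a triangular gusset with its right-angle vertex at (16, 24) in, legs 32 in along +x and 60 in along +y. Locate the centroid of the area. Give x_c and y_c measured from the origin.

x_c = 56.61 in, y_c = 25.58 in

vertical leg: A = 16 × 90 = 1440.00, centroid at (8.00, 45.00).
horizontal leg: A = 140 × 24 = 3360.00, centroid at (86.00, 12.00).
gusset: A = ½·32·60 = 960.00, centroid at (26.67, 44.00).
ΣA = 5760.00 in²
ΣAx_c = (1440.00)(8.00) + (3360.00)(86.00) + (960.00)(26.67) = 326080.00 in³
ΣAy_c = (1440.00)(45.00) + (3360.00)(12.00) + (960.00)(44.00) = 147360.00 in³
x_c = 326080.00 / 5760.00 = 56.61 in
y_c = 147360.00 / 5760.00 = 25.58 in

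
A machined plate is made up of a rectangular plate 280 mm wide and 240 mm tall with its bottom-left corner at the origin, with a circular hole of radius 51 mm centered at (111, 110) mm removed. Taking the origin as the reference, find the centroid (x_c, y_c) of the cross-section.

x_c = 144.01 mm, y_c = 121.38 mm

plate: A = 280 × 240 = 67200.00, centroid at (140.00, 120.00).
hole: A = −π·51² = -8171.28, centroid at (111.00, 110.00).
ΣA = 59028.72 mm², ΣAx_c = 8500987.64 mm³, ΣAy_c = 7165158.93 mm³.
x_c = 8500987.64/59028.72 = 144.01 mm; y_c = 7165158.93/59028.72 = 121.38 mm.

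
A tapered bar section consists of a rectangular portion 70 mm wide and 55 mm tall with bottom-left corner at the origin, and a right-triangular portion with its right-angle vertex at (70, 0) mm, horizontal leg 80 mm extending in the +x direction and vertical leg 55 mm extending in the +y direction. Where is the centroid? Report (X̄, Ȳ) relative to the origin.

Part | A | x̄ᵢ | ȳᵢ | A·x̄ᵢ | A·ȳᵢ
rectangular portion | 3850.00 | 35.00 | 27.50 | 134750.00 | 105875.00
triangular portion | 2200.00 | 96.67 | 18.33 | 212666.67 | 40333.33
Σ | 6050.00 |  |  | 347416.67 | 146208.33
X̄ = 347416.67 / 6050.00 = 57.42 mm
Ȳ = 146208.33 / 6050.00 = 24.17 mm

X̄ = 57.42 mm, Ȳ = 24.17 mm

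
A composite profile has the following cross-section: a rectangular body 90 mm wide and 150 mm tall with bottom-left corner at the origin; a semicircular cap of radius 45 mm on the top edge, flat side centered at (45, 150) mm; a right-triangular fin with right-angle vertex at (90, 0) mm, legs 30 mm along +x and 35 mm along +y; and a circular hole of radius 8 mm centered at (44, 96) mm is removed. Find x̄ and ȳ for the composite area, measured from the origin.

rectangular body: A = 90 × 150 = 13500.00, centroid at (45.00, 75.00).
semicircular top: A = ½π·45² = 3180.86, centroid at (45.00, 169.10).
triangular fin: A = ½·30·35 = 525.00, centroid at (100.00, 11.67).
hole: A = −π·8² = -201.06, centroid at (44.00, 96.00).
ΣA = 17004.80 mm²
ΣAx̄ = (13500.00)(45.00) + (3180.86)(45.00) + (525.00)(100.00) + (-201.06)(44.00) = 794292.09 mm³
ΣAȳ = (13500.00)(75.00) + (3180.86)(169.10) + (525.00)(11.67) + (-201.06)(96.00) = 1537202.44 mm³
x̄ = 794292.09 / 17004.80 = 46.71 mm
ȳ = 1537202.44 / 17004.80 = 90.40 mm

x̄ = 46.71 mm, ȳ = 90.40 mm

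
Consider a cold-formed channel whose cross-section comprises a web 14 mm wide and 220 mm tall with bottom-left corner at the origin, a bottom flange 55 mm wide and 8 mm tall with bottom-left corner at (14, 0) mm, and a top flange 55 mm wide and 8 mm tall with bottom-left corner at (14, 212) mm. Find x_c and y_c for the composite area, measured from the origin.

x_c = 14.67 mm, y_c = 110.00 mm

web: A = 14 × 220 = 3080.00, centroid at (7.00, 110.00).
bottom flange: A = 55 × 8 = 440.00, centroid at (41.50, 4.00).
top flange: A = 55 × 8 = 440.00, centroid at (41.50, 216.00).
ΣA = 3960.00 mm²
ΣAx_c = (3080.00)(7.00) + (440.00)(41.50) + (440.00)(41.50) = 58080.00 mm³
ΣAy_c = (3080.00)(110.00) + (440.00)(4.00) + (440.00)(216.00) = 435600.00 mm³
x_c = 58080.00 / 3960.00 = 14.67 mm
y_c = 435600.00 / 3960.00 = 110.00 mm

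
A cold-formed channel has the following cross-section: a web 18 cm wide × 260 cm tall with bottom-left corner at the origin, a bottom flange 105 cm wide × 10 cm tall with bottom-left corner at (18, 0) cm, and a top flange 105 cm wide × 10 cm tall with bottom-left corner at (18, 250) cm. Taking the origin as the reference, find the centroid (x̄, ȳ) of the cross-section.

x̄ = 28.05 cm, ȳ = 130.00 cm

Part | A | x̄ᵢ | ȳᵢ | A·x̄ᵢ | A·ȳᵢ
web | 4680.00 | 9.00 | 130.00 | 42120.00 | 608400.00
bottom flange | 1050.00 | 70.50 | 5.00 | 74025.00 | 5250.00
top flange | 1050.00 | 70.50 | 255.00 | 74025.00 | 267750.00
Σ | 6780.00 |  |  | 190170.00 | 881400.00
x̄ = 190170.00 / 6780.00 = 28.05 cm
ȳ = 881400.00 / 6780.00 = 130.00 cm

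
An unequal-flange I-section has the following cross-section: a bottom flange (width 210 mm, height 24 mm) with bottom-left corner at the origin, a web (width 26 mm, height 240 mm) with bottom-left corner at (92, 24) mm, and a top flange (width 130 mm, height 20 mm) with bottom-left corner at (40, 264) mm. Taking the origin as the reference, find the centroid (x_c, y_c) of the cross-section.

bottom flange: A = 210 × 24 = 5040.00, centroid at (105.00, 12.00).
web: A = 26 × 240 = 6240.00, centroid at (105.00, 144.00).
top flange: A = 130 × 20 = 2600.00, centroid at (105.00, 274.00).
ΣA = 13880.00 mm²
ΣAx_c = (5040.00)(105.00) + (6240.00)(105.00) + (2600.00)(105.00) = 1457400.00 mm³
ΣAy_c = (5040.00)(12.00) + (6240.00)(144.00) + (2600.00)(274.00) = 1671440.00 mm³
x_c = 1457400.00 / 13880.00 = 105.00 mm
y_c = 1671440.00 / 13880.00 = 120.42 mm

x_c = 105.00 mm, y_c = 120.42 mm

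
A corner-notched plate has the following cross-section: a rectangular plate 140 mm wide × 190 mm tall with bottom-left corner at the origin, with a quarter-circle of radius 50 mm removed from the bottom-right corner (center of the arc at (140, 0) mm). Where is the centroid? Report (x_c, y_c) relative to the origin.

plate: A = 140 × 190 = 26600.00, centroid at (70.00, 95.00).
removed quarter-circle: A = −¼π·50² = -1963.50, centroid at (118.78, 21.22).
ΣA = 24636.50 mm²
ΣAx_c = (26600.00)(70.00) + (-1963.50)(118.78) = 1628777.31 mm³
ΣAy_c = (26600.00)(95.00) + (-1963.50)(21.22) = 2485333.33 mm³
x_c = 1628777.31 / 24636.50 = 66.11 mm
y_c = 2485333.33 / 24636.50 = 100.88 mm

x_c = 66.11 mm, y_c = 100.88 mm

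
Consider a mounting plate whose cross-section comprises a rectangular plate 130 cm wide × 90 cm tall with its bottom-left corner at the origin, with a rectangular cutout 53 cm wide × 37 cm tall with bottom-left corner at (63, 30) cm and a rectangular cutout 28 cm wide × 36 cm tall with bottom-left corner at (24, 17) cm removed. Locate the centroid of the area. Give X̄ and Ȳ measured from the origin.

plate: A = 130 × 90 = 11700.00, centroid at (65.00, 45.00).
hole 1: A = −(53 × 37) = -1961.00, centroid at (89.50, 48.50).
hole 2: A = −(28 × 36) = -1008.00, centroid at (38.00, 35.00).
ΣA = 8731.00 cm²
ΣAX̄ = (11700.00)(65.00) + (-1961.00)(89.50) + (-1008.00)(38.00) = 546686.50 cm³
ΣAȲ = (11700.00)(45.00) + (-1961.00)(48.50) + (-1008.00)(35.00) = 396111.50 cm³
X̄ = 546686.50 / 8731.00 = 62.61 cm
Ȳ = 396111.50 / 8731.00 = 45.37 cm

X̄ = 62.61 cm, Ȳ = 45.37 cm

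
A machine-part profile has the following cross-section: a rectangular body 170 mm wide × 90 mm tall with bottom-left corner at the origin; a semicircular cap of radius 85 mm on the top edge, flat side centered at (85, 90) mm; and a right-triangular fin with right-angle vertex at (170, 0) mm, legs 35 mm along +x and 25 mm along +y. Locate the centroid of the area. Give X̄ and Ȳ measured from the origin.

rectangular body: A = 170 × 90 = 15300.00, centroid at (85.00, 45.00).
semicircular top: A = ½π·85² = 11349.00, centroid at (85.00, 126.08).
triangular fin: A = ½·35·25 = 437.50, centroid at (181.67, 8.33).
ΣA = 27086.50 mm², ΣAX̄ = 2344644.46 mm³, ΣAȲ = 2122972.81 mm³.
X̄ = 2344644.46/27086.50 = 86.56 mm; Ȳ = 2122972.81/27086.50 = 78.38 mm.

X̄ = 86.56 mm, Ȳ = 78.38 mm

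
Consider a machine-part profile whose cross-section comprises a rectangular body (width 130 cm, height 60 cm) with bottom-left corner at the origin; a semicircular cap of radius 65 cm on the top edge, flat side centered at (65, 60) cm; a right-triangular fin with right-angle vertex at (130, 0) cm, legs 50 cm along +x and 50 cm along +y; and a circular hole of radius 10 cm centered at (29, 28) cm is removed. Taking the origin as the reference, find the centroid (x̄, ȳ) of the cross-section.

x̄ = 72.38 cm, ȳ = 53.82 cm

Part | A | x̄ᵢ | ȳᵢ | A·x̄ᵢ | A·ȳᵢ
rectangular body | 7800.00 | 65.00 | 30.00 | 507000.00 | 234000.00
semicircular top | 6636.61 | 65.00 | 87.59 | 431379.94 | 581280.20
triangular fin | 1250.00 | 146.67 | 16.67 | 183333.33 | 20833.33
hole | -314.16 | 29.00 | 28.00 | -9110.62 | -8796.46
Σ | 15372.46 |  |  | 1112602.66 | 827317.08
x̄ = 1112602.66 / 15372.46 = 72.38 cm
ȳ = 827317.08 / 15372.46 = 53.82 cm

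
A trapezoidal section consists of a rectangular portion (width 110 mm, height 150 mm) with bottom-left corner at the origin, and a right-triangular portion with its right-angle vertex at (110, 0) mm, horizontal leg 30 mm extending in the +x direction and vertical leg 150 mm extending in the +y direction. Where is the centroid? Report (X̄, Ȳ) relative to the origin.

X̄ = 62.80 mm, Ȳ = 72.00 mm

Part | A | x̄ᵢ | ȳᵢ | A·x̄ᵢ | A·ȳᵢ
rectangular portion | 16500.00 | 55.00 | 75.00 | 907500.00 | 1237500.00
triangular portion | 2250.00 | 120.00 | 50.00 | 270000.00 | 112500.00
Σ | 18750.00 |  |  | 1177500.00 | 1350000.00
X̄ = 1177500.00 / 18750.00 = 62.80 mm
Ȳ = 1350000.00 / 18750.00 = 72.00 mm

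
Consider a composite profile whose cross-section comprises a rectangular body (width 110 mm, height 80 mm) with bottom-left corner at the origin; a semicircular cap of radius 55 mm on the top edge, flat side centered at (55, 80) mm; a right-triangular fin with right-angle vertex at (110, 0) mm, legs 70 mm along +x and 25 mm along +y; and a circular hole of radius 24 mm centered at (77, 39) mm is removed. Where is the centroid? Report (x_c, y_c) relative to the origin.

rectangular body: A = 110 × 80 = 8800.00, centroid at (55.00, 40.00).
semicircular top: A = ½π·55² = 4751.66, centroid at (55.00, 103.34).
triangular fin: A = ½·70·25 = 875.00, centroid at (133.33, 8.33).
hole: A = −π·24² = -1809.56, centroid at (77.00, 39.00).
ΣA = 12617.10 mm²
ΣAx_c = (8800.00)(55.00) + (4751.66)(55.00) + (875.00)(133.33) + (-1809.56)(77.00) = 722671.99 mm³
ΣAy_c = (8800.00)(40.00) + (4751.66)(103.34) + (875.00)(8.33) + (-1809.56)(39.00) = 779768.31 mm³
x_c = 722671.99 / 12617.10 = 57.28 mm
y_c = 779768.31 / 12617.10 = 61.80 mm

x_c = 57.28 mm, y_c = 61.80 mm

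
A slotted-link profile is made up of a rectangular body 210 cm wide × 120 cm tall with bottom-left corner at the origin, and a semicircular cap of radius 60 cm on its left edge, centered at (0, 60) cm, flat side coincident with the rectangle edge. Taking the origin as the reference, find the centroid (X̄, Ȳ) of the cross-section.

X̄ = 81.09 cm, Ȳ = 60.00 cm

rectangular body: A = 210 × 120 = 25200.00, centroid at (105.00, 60.00).
semicircular end: A = ½π·60² = 5654.87, centroid at (-25.46, 60.00).
ΣA = 30854.87 cm², ΣAX̄ = 2502000.00 cm³, ΣAȲ = 1851292.01 cm³.
X̄ = 2502000.00/30854.87 = 81.09 cm; Ȳ = 1851292.01/30854.87 = 60.00 cm.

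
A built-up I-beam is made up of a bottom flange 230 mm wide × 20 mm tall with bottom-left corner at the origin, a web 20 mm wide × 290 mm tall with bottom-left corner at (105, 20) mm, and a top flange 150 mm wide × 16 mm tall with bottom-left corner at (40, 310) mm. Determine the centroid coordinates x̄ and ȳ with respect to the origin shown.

x̄ = 115.00 mm, ȳ = 137.98 mm

Part | A | x̄ᵢ | ȳᵢ | A·x̄ᵢ | A·ȳᵢ
bottom flange | 4600.00 | 115.00 | 10.00 | 529000.00 | 46000.00
web | 5800.00 | 115.00 | 165.00 | 667000.00 | 957000.00
top flange | 2400.00 | 115.00 | 318.00 | 276000.00 | 763200.00
Σ | 12800.00 |  |  | 1472000.00 | 1766200.00
x̄ = 1472000.00 / 12800.00 = 115.00 mm
ȳ = 1766200.00 / 12800.00 = 137.98 mm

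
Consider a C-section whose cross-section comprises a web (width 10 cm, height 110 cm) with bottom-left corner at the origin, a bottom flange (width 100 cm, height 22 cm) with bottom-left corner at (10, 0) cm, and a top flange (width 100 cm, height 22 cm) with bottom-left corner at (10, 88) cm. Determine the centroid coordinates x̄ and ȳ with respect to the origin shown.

Part | A | x̄ᵢ | ȳᵢ | A·x̄ᵢ | A·ȳᵢ
web | 1100.00 | 5.00 | 55.00 | 5500.00 | 60500.00
bottom flange | 2200.00 | 60.00 | 11.00 | 132000.00 | 24200.00
top flange | 2200.00 | 60.00 | 99.00 | 132000.00 | 217800.00
Σ | 5500.00 |  |  | 269500.00 | 302500.00
x̄ = 269500.00 / 5500.00 = 49.00 cm
ȳ = 302500.00 / 5500.00 = 55.00 cm

x̄ = 49.00 cm, ȳ = 55.00 cm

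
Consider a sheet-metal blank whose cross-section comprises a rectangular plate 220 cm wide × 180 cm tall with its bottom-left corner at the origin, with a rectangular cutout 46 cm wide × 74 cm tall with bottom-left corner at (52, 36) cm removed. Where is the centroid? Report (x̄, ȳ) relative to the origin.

x̄ = 113.29 cm, ȳ = 91.60 cm

plate: A = 220 × 180 = 39600.00, centroid at (110.00, 90.00).
hole: A = −(46 × 74) = -3404.00, centroid at (75.00, 73.00).
ΣA = 36196.00 cm²
ΣAx̄ = (39600.00)(110.00) + (-3404.00)(75.00) = 4100700.00 cm³
ΣAȳ = (39600.00)(90.00) + (-3404.00)(73.00) = 3315508.00 cm³
x̄ = 4100700.00 / 36196.00 = 113.29 cm
ȳ = 3315508.00 / 36196.00 = 91.60 cm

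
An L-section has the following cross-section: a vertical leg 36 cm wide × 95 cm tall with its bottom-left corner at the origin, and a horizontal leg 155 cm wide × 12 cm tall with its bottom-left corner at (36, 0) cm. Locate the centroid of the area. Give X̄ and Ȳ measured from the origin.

vertical leg: A = 36 × 95 = 3420.00, centroid at (18.00, 47.50).
horizontal leg: A = 155 × 12 = 1860.00, centroid at (113.50, 6.00).
ΣA = 5280.00 cm²
ΣAX̄ = (3420.00)(18.00) + (1860.00)(113.50) = 272670.00 cm³
ΣAȲ = (3420.00)(47.50) + (1860.00)(6.00) = 173610.00 cm³
X̄ = 272670.00 / 5280.00 = 51.64 cm
Ȳ = 173610.00 / 5280.00 = 32.88 cm

X̄ = 51.64 cm, Ȳ = 32.88 cm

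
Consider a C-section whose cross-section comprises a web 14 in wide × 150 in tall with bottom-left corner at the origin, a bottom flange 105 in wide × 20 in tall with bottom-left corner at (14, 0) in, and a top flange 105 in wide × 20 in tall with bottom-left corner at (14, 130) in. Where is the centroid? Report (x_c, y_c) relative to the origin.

x_c = 46.67 in, y_c = 75.00 in

web: A = 14 × 150 = 2100.00, centroid at (7.00, 75.00).
bottom flange: A = 105 × 20 = 2100.00, centroid at (66.50, 10.00).
top flange: A = 105 × 20 = 2100.00, centroid at (66.50, 140.00).
ΣA = 6300.00 in², ΣAx_c = 294000.00 in³, ΣAy_c = 472500.00 in³.
x_c = 294000.00/6300.00 = 46.67 in; y_c = 472500.00/6300.00 = 75.00 in.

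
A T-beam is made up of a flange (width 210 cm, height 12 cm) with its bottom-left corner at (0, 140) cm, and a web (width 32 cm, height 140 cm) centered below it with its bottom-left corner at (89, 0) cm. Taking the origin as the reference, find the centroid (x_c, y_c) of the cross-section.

x_c = 105.00 cm, y_c = 97.36 cm

Part | A | x̄ᵢ | ȳᵢ | A·x̄ᵢ | A·ȳᵢ
web | 4480.00 | 105.00 | 70.00 | 470400.00 | 313600.00
flange | 2520.00 | 105.00 | 146.00 | 264600.00 | 367920.00
Σ | 7000.00 |  |  | 735000.00 | 681520.00
x_c = 735000.00 / 7000.00 = 105.00 cm
y_c = 681520.00 / 7000.00 = 97.36 cm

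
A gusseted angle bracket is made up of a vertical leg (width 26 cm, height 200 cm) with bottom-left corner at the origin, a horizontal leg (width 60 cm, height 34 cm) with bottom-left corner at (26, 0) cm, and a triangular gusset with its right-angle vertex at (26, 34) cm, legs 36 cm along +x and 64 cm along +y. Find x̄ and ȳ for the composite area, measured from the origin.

x̄ = 26.88 cm, ȳ = 73.69 cm

Part | A | x̄ᵢ | ȳᵢ | A·x̄ᵢ | A·ȳᵢ
vertical leg | 5200.00 | 13.00 | 100.00 | 67600.00 | 520000.00
horizontal leg | 2040.00 | 56.00 | 17.00 | 114240.00 | 34680.00
gusset | 1152.00 | 38.00 | 55.33 | 43776.00 | 63744.00
Σ | 8392.00 |  |  | 225616.00 | 618424.00
x̄ = 225616.00 / 8392.00 = 26.88 cm
ȳ = 618424.00 / 8392.00 = 73.69 cm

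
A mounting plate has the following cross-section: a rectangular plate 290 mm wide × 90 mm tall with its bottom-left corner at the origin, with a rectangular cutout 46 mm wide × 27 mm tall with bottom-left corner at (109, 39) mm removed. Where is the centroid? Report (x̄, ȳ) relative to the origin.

x̄ = 145.65 mm, ȳ = 44.63 mm

plate: A = 290 × 90 = 26100.00, centroid at (145.00, 45.00).
hole: A = −(46 × 27) = -1242.00, centroid at (132.00, 52.50).
ΣA = 24858.00 mm²
ΣAx̄ = (26100.00)(145.00) + (-1242.00)(132.00) = 3620556.00 mm³
ΣAȳ = (26100.00)(45.00) + (-1242.00)(52.50) = 1109295.00 mm³
x̄ = 3620556.00 / 24858.00 = 145.65 mm
ȳ = 1109295.00 / 24858.00 = 44.63 mm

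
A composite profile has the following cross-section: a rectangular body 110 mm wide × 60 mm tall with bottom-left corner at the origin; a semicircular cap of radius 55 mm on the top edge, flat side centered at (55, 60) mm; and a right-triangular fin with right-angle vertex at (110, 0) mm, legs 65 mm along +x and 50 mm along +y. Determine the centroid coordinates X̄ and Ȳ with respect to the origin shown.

X̄ = 64.60 mm, Ȳ = 47.86 mm

rectangular body: A = 110 × 60 = 6600.00, centroid at (55.00, 30.00).
semicircular top: A = ½π·55² = 4751.66, centroid at (55.00, 83.34).
triangular fin: A = ½·65·50 = 1625.00, centroid at (131.67, 16.67).
ΣA = 12976.66 mm²
ΣAX̄ = (6600.00)(55.00) + (4751.66)(55.00) + (1625.00)(131.67) = 838299.57 mm³
ΣAȲ = (6600.00)(30.00) + (4751.66)(83.34) + (1625.00)(16.67) = 621099.53 mm³
X̄ = 838299.57 / 12976.66 = 64.60 mm
Ȳ = 621099.53 / 12976.66 = 47.86 mm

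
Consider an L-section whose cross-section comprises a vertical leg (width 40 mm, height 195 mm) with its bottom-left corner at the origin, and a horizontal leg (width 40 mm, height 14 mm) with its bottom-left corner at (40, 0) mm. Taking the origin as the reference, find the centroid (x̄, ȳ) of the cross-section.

x̄ = 22.68 mm, ȳ = 91.44 mm

vertical leg: A = 40 × 195 = 7800.00, centroid at (20.00, 97.50).
horizontal leg: A = 40 × 14 = 560.00, centroid at (60.00, 7.00).
ΣA = 8360.00 mm², ΣAx̄ = 189600.00 mm³, ΣAȳ = 764420.00 mm³.
x̄ = 189600.00/8360.00 = 22.68 mm; ȳ = 764420.00/8360.00 = 91.44 mm.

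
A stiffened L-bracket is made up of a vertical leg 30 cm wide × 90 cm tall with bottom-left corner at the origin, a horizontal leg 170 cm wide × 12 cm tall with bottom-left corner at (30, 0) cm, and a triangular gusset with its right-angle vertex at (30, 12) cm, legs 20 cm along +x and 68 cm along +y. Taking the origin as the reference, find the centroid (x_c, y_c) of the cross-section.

Part | A | x̄ᵢ | ȳᵢ | A·x̄ᵢ | A·ȳᵢ
vertical leg | 2700.00 | 15.00 | 45.00 | 40500.00 | 121500.00
horizontal leg | 2040.00 | 115.00 | 6.00 | 234600.00 | 12240.00
gusset | 680.00 | 36.67 | 34.67 | 24933.33 | 23573.33
Σ | 5420.00 |  |  | 300033.33 | 157313.33
x_c = 300033.33 / 5420.00 = 55.36 cm
y_c = 157313.33 / 5420.00 = 29.02 cm

x_c = 55.36 cm, y_c = 29.02 cm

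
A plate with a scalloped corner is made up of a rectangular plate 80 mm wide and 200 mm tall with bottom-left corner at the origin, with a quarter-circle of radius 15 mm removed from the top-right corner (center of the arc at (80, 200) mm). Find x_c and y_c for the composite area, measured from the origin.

x_c = 39.62 mm, y_c = 98.95 mm

Part | A | x̄ᵢ | ȳᵢ | A·x̄ᵢ | A·ȳᵢ
plate | 16000.00 | 40.00 | 100.00 | 640000.00 | 1600000.00
removed quarter-circle | -176.71 | 73.63 | 193.63 | -13012.17 | -34217.92
Σ | 15823.29 |  |  | 626987.83 | 1565782.08
x_c = 626987.83 / 15823.29 = 39.62 mm
y_c = 1565782.08 / 15823.29 = 98.95 mm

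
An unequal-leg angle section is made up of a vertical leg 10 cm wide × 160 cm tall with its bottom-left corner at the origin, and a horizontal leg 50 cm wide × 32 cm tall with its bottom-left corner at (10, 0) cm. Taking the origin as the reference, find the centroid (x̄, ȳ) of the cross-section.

Part | A | x̄ᵢ | ȳᵢ | A·x̄ᵢ | A·ȳᵢ
vertical leg | 1600.00 | 5.00 | 80.00 | 8000.00 | 128000.00
horizontal leg | 1600.00 | 35.00 | 16.00 | 56000.00 | 25600.00
Σ | 3200.00 |  |  | 64000.00 | 153600.00
x̄ = 64000.00 / 3200.00 = 20.00 cm
ȳ = 153600.00 / 3200.00 = 48.00 cm

x̄ = 20.00 cm, ȳ = 48.00 cm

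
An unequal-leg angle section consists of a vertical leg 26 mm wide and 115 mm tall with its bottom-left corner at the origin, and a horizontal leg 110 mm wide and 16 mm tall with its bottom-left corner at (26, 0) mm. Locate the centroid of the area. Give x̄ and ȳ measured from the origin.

x̄ = 38.20 mm, ȳ = 39.16 mm

Part | A | x̄ᵢ | ȳᵢ | A·x̄ᵢ | A·ȳᵢ
vertical leg | 2990.00 | 13.00 | 57.50 | 38870.00 | 171925.00
horizontal leg | 1760.00 | 81.00 | 8.00 | 142560.00 | 14080.00
Σ | 4750.00 |  |  | 181430.00 | 186005.00
x̄ = 181430.00 / 4750.00 = 38.20 mm
ȳ = 186005.00 / 4750.00 = 39.16 mm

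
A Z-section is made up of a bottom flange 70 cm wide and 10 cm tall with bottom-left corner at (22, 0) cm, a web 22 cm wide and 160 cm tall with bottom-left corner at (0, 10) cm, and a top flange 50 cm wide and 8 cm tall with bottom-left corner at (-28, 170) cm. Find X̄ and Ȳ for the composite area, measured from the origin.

X̄ = 16.76 cm, Ȳ = 84.39 cm

bottom flange: A = 70 × 10 = 700.00, centroid at (57.00, 5.00).
web: A = 22 × 160 = 3520.00, centroid at (11.00, 90.00).
top flange: A = 50 × 8 = 400.00, centroid at (-3.00, 174.00).
ΣA = 4620.00 cm²
ΣAX̄ = (700.00)(57.00) + (3520.00)(11.00) + (400.00)(-3.00) = 77420.00 cm³
ΣAȲ = (700.00)(5.00) + (3520.00)(90.00) + (400.00)(174.00) = 389900.00 cm³
X̄ = 77420.00 / 4620.00 = 16.76 cm
Ȳ = 389900.00 / 4620.00 = 84.39 cm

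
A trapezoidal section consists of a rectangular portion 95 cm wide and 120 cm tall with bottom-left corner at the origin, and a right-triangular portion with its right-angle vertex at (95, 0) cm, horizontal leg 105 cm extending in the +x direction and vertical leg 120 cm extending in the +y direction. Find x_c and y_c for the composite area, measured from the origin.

x_c = 76.86 cm, y_c = 52.88 cm

Part | A | x̄ᵢ | ȳᵢ | A·x̄ᵢ | A·ȳᵢ
rectangular portion | 11400.00 | 47.50 | 60.00 | 541500.00 | 684000.00
triangular portion | 6300.00 | 130.00 | 40.00 | 819000.00 | 252000.00
Σ | 17700.00 |  |  | 1360500.00 | 936000.00
x_c = 1360500.00 / 17700.00 = 76.86 cm
y_c = 936000.00 / 17700.00 = 52.88 cm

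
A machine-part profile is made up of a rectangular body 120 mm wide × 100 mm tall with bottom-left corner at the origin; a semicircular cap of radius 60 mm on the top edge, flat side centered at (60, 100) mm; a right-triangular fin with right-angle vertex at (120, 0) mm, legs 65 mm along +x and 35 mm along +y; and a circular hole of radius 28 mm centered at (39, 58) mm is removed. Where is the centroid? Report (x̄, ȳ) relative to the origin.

x̄ = 68.86 mm, ȳ = 72.26 mm

Part | A | x̄ᵢ | ȳᵢ | A·x̄ᵢ | A·ȳᵢ
rectangular body | 12000.00 | 60.00 | 50.00 | 720000.00 | 600000.00
semicircular top | 5654.87 | 60.00 | 125.46 | 339292.01 | 709486.68
triangular fin | 1137.50 | 141.67 | 11.67 | 161145.83 | 13270.83
hole | -2463.01 | 39.00 | 58.00 | -96057.34 | -142854.50
Σ | 16329.36 |  |  | 1124380.50 | 1179903.01
x̄ = 1124380.50 / 16329.36 = 68.86 mm
ȳ = 1179903.01 / 16329.36 = 72.26 mm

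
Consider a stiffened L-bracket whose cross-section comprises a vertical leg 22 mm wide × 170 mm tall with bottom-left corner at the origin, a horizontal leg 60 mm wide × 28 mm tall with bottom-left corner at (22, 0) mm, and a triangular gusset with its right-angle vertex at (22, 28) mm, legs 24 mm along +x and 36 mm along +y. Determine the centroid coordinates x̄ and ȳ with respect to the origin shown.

vertical leg: A = 22 × 170 = 3740.00, centroid at (11.00, 85.00).
horizontal leg: A = 60 × 28 = 1680.00, centroid at (52.00, 14.00).
gusset: A = ½·24·36 = 432.00, centroid at (30.00, 40.00).
ΣA = 5852.00 mm²
ΣAx̄ = (3740.00)(11.00) + (1680.00)(52.00) + (432.00)(30.00) = 141460.00 mm³
ΣAȳ = (3740.00)(85.00) + (1680.00)(14.00) + (432.00)(40.00) = 358700.00 mm³
x̄ = 141460.00 / 5852.00 = 24.17 mm
ȳ = 358700.00 / 5852.00 = 61.30 mm

x̄ = 24.17 mm, ȳ = 61.30 mm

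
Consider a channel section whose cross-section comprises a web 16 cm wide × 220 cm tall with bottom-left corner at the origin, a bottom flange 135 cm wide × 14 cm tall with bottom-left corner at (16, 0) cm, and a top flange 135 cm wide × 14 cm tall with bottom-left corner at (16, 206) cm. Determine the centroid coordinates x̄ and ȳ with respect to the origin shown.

web: A = 16 × 220 = 3520.00, centroid at (8.00, 110.00).
bottom flange: A = 135 × 14 = 1890.00, centroid at (83.50, 7.00).
top flange: A = 135 × 14 = 1890.00, centroid at (83.50, 213.00).
ΣA = 7300.00 cm², ΣAx̄ = 343790.00 cm³, ΣAȳ = 803000.00 cm³.
x̄ = 343790.00/7300.00 = 47.09 cm; ȳ = 803000.00/7300.00 = 110.00 cm.

x̄ = 47.09 cm, ȳ = 110.00 cm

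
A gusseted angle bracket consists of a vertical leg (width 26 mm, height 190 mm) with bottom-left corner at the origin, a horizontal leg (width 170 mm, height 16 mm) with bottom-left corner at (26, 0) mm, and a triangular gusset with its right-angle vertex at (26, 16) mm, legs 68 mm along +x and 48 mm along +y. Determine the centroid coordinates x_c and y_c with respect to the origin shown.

Part | A | x̄ᵢ | ȳᵢ | A·x̄ᵢ | A·ȳᵢ
vertical leg | 4940.00 | 13.00 | 95.00 | 64220.00 | 469300.00
horizontal leg | 2720.00 | 111.00 | 8.00 | 301920.00 | 21760.00
gusset | 1632.00 | 48.67 | 32.00 | 79424.00 | 52224.00
Σ | 9292.00 |  |  | 445564.00 | 543284.00
x_c = 445564.00 / 9292.00 = 47.95 mm
y_c = 543284.00 / 9292.00 = 58.47 mm

x_c = 47.95 mm, y_c = 58.47 mm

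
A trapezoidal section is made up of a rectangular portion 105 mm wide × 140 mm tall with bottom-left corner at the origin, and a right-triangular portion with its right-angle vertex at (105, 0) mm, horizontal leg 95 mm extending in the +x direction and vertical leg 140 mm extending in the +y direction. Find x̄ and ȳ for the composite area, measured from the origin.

x̄ = 78.72 mm, ȳ = 62.73 mm

Part | A | x̄ᵢ | ȳᵢ | A·x̄ᵢ | A·ȳᵢ
rectangular portion | 14700.00 | 52.50 | 70.00 | 771750.00 | 1029000.00
triangular portion | 6650.00 | 136.67 | 46.67 | 908833.33 | 310333.33
Σ | 21350.00 |  |  | 1680583.33 | 1339333.33
x̄ = 1680583.33 / 21350.00 = 78.72 mm
ȳ = 1339333.33 / 21350.00 = 62.73 mm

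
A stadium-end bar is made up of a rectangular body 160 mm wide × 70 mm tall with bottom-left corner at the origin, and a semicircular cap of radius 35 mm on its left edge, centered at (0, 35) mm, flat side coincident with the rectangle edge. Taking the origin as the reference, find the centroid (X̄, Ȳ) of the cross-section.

X̄ = 66.09 mm, Ȳ = 35.00 mm

rectangular body: A = 160 × 70 = 11200.00, centroid at (80.00, 35.00).
semicircular end: A = ½π·35² = 1924.23, centroid at (-14.85, 35.00).
ΣA = 13124.23 mm²
ΣAX̄ = (11200.00)(80.00) + (1924.23)(-14.85) = 867416.67 mm³
ΣAȲ = (11200.00)(35.00) + (1924.23)(35.00) = 459347.89 mm³
X̄ = 867416.67 / 13124.23 = 66.09 mm
Ȳ = 459347.89 / 13124.23 = 35.00 mm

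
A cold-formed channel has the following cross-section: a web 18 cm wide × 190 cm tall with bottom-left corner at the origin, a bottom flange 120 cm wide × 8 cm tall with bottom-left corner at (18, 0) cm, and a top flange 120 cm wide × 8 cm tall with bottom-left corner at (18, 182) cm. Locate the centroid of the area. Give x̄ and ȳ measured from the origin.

x̄ = 33.81 cm, ȳ = 95.00 cm

Part | A | x̄ᵢ | ȳᵢ | A·x̄ᵢ | A·ȳᵢ
web | 3420.00 | 9.00 | 95.00 | 30780.00 | 324900.00
bottom flange | 960.00 | 78.00 | 4.00 | 74880.00 | 3840.00
top flange | 960.00 | 78.00 | 186.00 | 74880.00 | 178560.00
Σ | 5340.00 |  |  | 180540.00 | 507300.00
x̄ = 180540.00 / 5340.00 = 33.81 cm
ȳ = 507300.00 / 5340.00 = 95.00 cm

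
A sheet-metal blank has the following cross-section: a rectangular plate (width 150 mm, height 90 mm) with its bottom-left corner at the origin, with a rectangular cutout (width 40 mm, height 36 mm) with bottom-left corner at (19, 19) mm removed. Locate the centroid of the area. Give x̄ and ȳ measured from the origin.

x̄ = 79.30 mm, ȳ = 45.96 mm

plate: A = 150 × 90 = 13500.00, centroid at (75.00, 45.00).
hole: A = −(40 × 36) = -1440.00, centroid at (39.00, 37.00).
ΣA = 12060.00 mm², ΣAx̄ = 956340.00 mm³, ΣAȳ = 554220.00 mm³.
x̄ = 956340.00/12060.00 = 79.30 mm; ȳ = 554220.00/12060.00 = 45.96 mm.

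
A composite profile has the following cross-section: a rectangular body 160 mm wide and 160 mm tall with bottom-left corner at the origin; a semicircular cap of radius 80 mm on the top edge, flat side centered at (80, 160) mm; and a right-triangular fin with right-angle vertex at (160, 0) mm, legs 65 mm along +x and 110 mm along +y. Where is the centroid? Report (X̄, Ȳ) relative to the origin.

Part | A | x̄ᵢ | ȳᵢ | A·x̄ᵢ | A·ȳᵢ
rectangular body | 25600.00 | 80.00 | 80.00 | 2048000.00 | 2048000.00
semicircular top | 10053.10 | 80.00 | 193.95 | 804247.72 | 1949828.77
triangular fin | 3575.00 | 181.67 | 36.67 | 649458.33 | 131083.33
Σ | 39228.10 |  |  | 3501706.05 | 4128912.11
X̄ = 3501706.05 / 39228.10 = 89.27 mm
Ȳ = 4128912.11 / 39228.10 = 105.25 mm

X̄ = 89.27 mm, Ȳ = 105.25 mm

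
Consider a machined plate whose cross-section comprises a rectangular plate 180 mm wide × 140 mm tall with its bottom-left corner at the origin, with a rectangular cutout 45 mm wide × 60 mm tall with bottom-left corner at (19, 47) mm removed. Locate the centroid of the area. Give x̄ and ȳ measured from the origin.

x̄ = 95.82 mm, ȳ = 69.16 mm

plate: A = 180 × 140 = 25200.00, centroid at (90.00, 70.00).
hole: A = −(45 × 60) = -2700.00, centroid at (41.50, 77.00).
ΣA = 22500.00 mm²
ΣAx̄ = (25200.00)(90.00) + (-2700.00)(41.50) = 2155950.00 mm³
ΣAȳ = (25200.00)(70.00) + (-2700.00)(77.00) = 1556100.00 mm³
x̄ = 2155950.00 / 22500.00 = 95.82 mm
ȳ = 1556100.00 / 22500.00 = 69.16 mm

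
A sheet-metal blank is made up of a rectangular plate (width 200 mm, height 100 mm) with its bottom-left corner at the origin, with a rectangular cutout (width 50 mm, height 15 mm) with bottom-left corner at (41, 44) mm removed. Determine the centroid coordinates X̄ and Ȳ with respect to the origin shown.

plate: A = 200 × 100 = 20000.00, centroid at (100.00, 50.00).
hole: A = −(50 × 15) = -750.00, centroid at (66.00, 51.50).
ΣA = 19250.00 mm², ΣAX̄ = 1950500.00 mm³, ΣAȲ = 961375.00 mm³.
X̄ = 1950500.00/19250.00 = 101.32 mm; Ȳ = 961375.00/19250.00 = 49.94 mm.

X̄ = 101.32 mm, Ȳ = 49.94 mm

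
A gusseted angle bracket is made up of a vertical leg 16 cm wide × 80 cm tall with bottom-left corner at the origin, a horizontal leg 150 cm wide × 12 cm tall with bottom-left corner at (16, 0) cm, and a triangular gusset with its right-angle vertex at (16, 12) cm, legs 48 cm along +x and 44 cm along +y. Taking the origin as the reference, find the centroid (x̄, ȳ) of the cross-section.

Part | A | x̄ᵢ | ȳᵢ | A·x̄ᵢ | A·ȳᵢ
vertical leg | 1280.00 | 8.00 | 40.00 | 10240.00 | 51200.00
horizontal leg | 1800.00 | 91.00 | 6.00 | 163800.00 | 10800.00
gusset | 1056.00 | 32.00 | 26.67 | 33792.00 | 28160.00
Σ | 4136.00 |  |  | 207832.00 | 90160.00
x̄ = 207832.00 / 4136.00 = 50.25 cm
ȳ = 90160.00 / 4136.00 = 21.80 cm

x̄ = 50.25 cm, ȳ = 21.80 cm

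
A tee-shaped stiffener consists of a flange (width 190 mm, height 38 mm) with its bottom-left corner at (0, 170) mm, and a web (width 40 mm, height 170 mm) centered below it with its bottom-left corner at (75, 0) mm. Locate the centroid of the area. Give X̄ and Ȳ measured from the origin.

web: A = 40 × 170 = 6800.00, centroid at (95.00, 85.00).
flange: A = 190 × 38 = 7220.00, centroid at (95.00, 189.00).
ΣA = 14020.00 mm², ΣAX̄ = 1331900.00 mm³, ΣAȲ = 1942580.00 mm³.
X̄ = 1331900.00/14020.00 = 95.00 mm; Ȳ = 1942580.00/14020.00 = 138.56 mm.

X̄ = 95.00 mm, Ȳ = 138.56 mm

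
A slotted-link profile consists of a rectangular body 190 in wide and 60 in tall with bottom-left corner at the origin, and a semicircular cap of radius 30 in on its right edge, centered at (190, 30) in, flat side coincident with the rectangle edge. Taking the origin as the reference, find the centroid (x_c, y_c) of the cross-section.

rectangular body: A = 190 × 60 = 11400.00, centroid at (95.00, 30.00).
semicircular end: A = ½π·30² = 1413.72, centroid at (202.73, 30.00).
ΣA = 12813.72 in², ΣAx_c = 1369606.17 in³, ΣAy_c = 384411.50 in³.
x_c = 1369606.17/12813.72 = 106.89 in; y_c = 384411.50/12813.72 = 30.00 in.

x_c = 106.89 in, y_c = 30.00 in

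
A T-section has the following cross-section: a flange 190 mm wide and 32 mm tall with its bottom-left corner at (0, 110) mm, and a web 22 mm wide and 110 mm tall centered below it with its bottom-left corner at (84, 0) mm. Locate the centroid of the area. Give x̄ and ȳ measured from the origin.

Part | A | x̄ᵢ | ȳᵢ | A·x̄ᵢ | A·ȳᵢ
web | 2420.00 | 95.00 | 55.00 | 229900.00 | 133100.00
flange | 6080.00 | 95.00 | 126.00 | 577600.00 | 766080.00
Σ | 8500.00 |  |  | 807500.00 | 899180.00
x̄ = 807500.00 / 8500.00 = 95.00 mm
ȳ = 899180.00 / 8500.00 = 105.79 mm

x̄ = 95.00 mm, ȳ = 105.79 mm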